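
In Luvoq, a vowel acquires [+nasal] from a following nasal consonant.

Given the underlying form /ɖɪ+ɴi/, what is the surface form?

[ɖɪ̃ɴi]

The vowel /ɪ/ is adjacent to the following nasal /ɴ/, so it acquires [+nasal] and surfaces as [ɪ̃].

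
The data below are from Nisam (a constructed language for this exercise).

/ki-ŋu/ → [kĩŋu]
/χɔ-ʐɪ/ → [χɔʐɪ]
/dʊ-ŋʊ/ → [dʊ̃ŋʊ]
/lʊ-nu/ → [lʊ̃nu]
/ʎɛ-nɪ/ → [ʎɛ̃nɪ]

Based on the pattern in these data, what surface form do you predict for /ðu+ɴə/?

The data show regressive nasality assimilation (vowel nasalisation): /i/ → [ĩ] before /ŋ/; /ʊ/ → [ʊ̃] before /ŋ/; /ʊ/ → [ʊ̃] before /n/; /ɛ/ → [ɛ̃] before /n/ — a vowel is nasalised by an immediately following nasal consonant.
No change occurs in [χɔʐɪ] because the vowel at the boundary is adjacent to an oral consonant, not a nasal (/ɔ/ next to /ʐ/).
The vowel /u/ is adjacent to the following nasal /ɴ/, so it acquires [+nasal] and surfaces as [ũ].

[ðũɴə]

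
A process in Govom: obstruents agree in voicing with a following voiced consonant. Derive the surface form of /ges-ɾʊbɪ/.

/s/ is a voiceless alveolar fricative. The following trigger /ɾ/ is voiced, so /s/ must become voiced as well.
Changing only its voicing to voiced gives [z] — the voiced alveolar fricative.

[gezɾʊbɪ]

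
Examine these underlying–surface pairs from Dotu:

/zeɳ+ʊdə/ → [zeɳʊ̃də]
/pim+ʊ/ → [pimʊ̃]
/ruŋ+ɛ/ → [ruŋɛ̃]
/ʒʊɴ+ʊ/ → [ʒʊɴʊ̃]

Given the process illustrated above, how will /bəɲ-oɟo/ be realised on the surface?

[bəɲõɟo]

The data show progressive nasality assimilation (vowel nasalisation): /ʊ/ → [ʊ̃] after /ɳ/; /ʊ/ → [ʊ̃] after /m/; /ɛ/ → [ɛ̃] after /ŋ/; /ʊ/ → [ʊ̃] after /ɴ/ — a vowel is nasalised by an immediately preceding nasal consonant.
The vowel /o/ is adjacent to the preceding nasal /ɲ/, so it acquires [+nasal] and surfaces as [õ].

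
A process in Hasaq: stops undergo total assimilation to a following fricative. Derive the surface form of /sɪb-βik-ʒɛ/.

/b/ is the segment targeted by the rule; it sits immediately before /β/, so it assimilates completely and surfaces as [β].
At the second juncture, /k/ likewise becomes [ʒ] adjacent to /ʒ/.

[sɪββiʒʒɛ]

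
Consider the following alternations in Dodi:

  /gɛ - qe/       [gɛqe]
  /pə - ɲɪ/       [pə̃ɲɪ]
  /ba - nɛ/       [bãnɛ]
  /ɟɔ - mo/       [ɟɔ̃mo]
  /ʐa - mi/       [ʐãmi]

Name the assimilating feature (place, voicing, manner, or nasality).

nasality

The vowel /ə/ surfaces as nasalised [ə̃] next to the following nasal /ɲ/ — it has acquired the [+nasal] feature of its neighbour.
The other forms show the same pattern: /a/ → [ã] before /n/; /ɔ/ → [ɔ̃] before /m/; /a/ → [ã] before /m/ — each time a vowel is nasalised next to a following nasal.
No change occurs in [gɛqe] because the vowel at the boundary is adjacent to an oral consonant, not a nasal (/ɛ/ next to /q/).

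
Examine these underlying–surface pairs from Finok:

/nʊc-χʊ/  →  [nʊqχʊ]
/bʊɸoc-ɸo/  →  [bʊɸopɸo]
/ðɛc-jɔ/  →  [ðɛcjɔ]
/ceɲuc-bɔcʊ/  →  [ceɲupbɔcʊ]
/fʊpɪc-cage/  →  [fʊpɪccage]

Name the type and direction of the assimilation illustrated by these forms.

Comparing underlying and surface forms, /c/ → [q] is the alternation; the neighbouring /χ/ is constant.
The change palatal → uvular matches the place of the following /χ/, identifying this as place assimilation.
Manner and voice are unchanged, so the assimilation is partial, not total.
The same holds elsewhere in the data: /c/ → [p] before /ɸ/ (palatal → bilabial, matching bilabial); /c/ → [p] before /b/ (palatal → bilabial, matching bilabial) — only place changes, and always toward the following segment.
Nothing changes in [ðɛcjɔ], [fʊpɪccage]: there the adjacent consonants already agree in place (/c/ and /j/ are both palatal; /c/ and /c/ are both palatal), so these forms are consistent with the same rule.
Since the segment that changes precedes the conditioning segment, the assimilation is regressive.

regressive place assimilation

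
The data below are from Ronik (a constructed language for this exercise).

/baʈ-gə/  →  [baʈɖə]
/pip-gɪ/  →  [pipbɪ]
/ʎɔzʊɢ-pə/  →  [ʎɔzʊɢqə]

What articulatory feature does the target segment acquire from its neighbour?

place

The segment that alternates is /g/, which surfaces as [ɖ] when adjacent to /ʈ/.
The change velar → retroflex matches the place of the preceding /ʈ/, identifying this as place assimilation.
Checking the remaining alternations: /g/ → [b] after /p/ (velar → bilabial, matching bilabial); /p/ → [q] after /ɢ/ (bilabial → uvular, matching uvular) — only place changes, and always toward the preceding segment.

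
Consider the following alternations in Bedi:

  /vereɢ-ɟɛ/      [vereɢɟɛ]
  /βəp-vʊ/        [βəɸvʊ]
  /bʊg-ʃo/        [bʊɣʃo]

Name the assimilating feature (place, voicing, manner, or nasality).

Comparing underlying and surface forms, /p/ → [ɸ] is the alternation; the neighbouring /v/ is constant.
/p/ is a stop while /v/ is a fricative; the output [ɸ] is a fricative, matching the trigger — so the feature that spreads is manner.
Checking the remaining alternation: /g/ → [ɣ] before /ʃ/ (stop → fricative, matching a fricative) — only manner changes, and always toward the following segment.
No alternation appears in [vereɢɟɛ]: there the adjacent consonants already agree in manner (/ɢ/ and /ɟ/ are both stops), so this form is consistent with the same rule.

manner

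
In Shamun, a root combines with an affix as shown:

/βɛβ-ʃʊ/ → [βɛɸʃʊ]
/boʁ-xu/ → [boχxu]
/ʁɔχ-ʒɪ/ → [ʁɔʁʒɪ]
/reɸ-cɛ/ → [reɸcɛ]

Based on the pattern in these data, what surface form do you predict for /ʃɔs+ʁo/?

The data show regressive voicing assimilation: /β/ → [ɸ] before /ʃ/; /ʁ/ → [χ] before /x/; /χ/ → [ʁ] before /ʒ/. In each pair only voicing changes, matching the following consonant, while place and manner stay constant.
Nothing changes in [reɸcɛ]: there the adjacent consonants already agree in voicing (/ɸ/ and /c/ are both voiceless), so this form is consistent with the same rule.
/s/ is a voiceless alveolar fricative. The following trigger /ʁ/ is voiced, so /s/ must become voiced as well.
A voiced alveolar fricative is [z], so the surface segment is [z].

[ʃɔzʁo]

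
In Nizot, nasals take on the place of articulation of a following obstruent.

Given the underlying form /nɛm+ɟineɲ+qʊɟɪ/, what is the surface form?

[nɛɲɟineɴqʊɟɪ]

/m/ is a voiced bilabial nasal. The following trigger /ɟ/ is palatal, so /m/ must become palatal as well.
A voiced palatal nasal is [ɲ], so the surface segment is [ɲ].
The same rule applies at the second boundary: /ɲ/ → [ɴ] next to /q/.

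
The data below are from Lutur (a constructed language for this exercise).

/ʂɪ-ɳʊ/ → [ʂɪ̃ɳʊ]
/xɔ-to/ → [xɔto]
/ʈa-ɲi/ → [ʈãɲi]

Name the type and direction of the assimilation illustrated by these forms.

regressive nasality assimilation (vowel nasalisation)

The vowel /ɪ/ surfaces as nasalised [ɪ̃] next to the following nasal /ɳ/ — it has acquired the [+nasal] feature of its neighbour.
Likewise in the remaining data: /a/ → [ã] before /ɲ/ — each time a vowel is nasalised next to a following nasal.
No change occurs in [xɔto] because the vowel at the boundary is adjacent to an oral consonant, not a nasal (/ɔ/ next to /t/).
Because the conditioning nasal is to the right of the vowel that changes, the process is regressive (anticipatory).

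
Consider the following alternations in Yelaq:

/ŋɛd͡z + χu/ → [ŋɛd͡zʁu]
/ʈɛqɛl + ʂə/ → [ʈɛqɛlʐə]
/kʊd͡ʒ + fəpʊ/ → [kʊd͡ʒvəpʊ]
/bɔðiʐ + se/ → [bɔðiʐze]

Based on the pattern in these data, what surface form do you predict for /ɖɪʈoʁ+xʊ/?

[ɖɪʈoʁɣʊ]

The data show progressive voicing assimilation: /χ/ → [ʁ] after /d͡z/; /ʂ/ → [ʐ] after /l/; /f/ → [v] after /d͡ʒ/; /s/ → [z] after /ʐ/. In each pair only voicing changes, matching the preceding consonant, while place and manner stay constant.
The rule targets /x/ (voiceless velar fricative), which sits after the trigger /ʁ/ (voiced).
The voiced velar fricative is [ɣ], so /x/ → [ɣ].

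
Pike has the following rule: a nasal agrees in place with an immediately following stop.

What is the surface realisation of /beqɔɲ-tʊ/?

The rule targets /ɲ/ (voiced palatal nasal), which sits before the trigger /t/ (alveolar).
Changing only its place to alveolar gives [n] — the voiced alveolar nasal.

[beqɔntʊ]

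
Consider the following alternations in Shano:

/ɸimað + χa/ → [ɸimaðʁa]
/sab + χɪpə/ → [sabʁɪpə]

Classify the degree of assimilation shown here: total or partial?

Comparing underlying and surface forms, /χ/ → [ʁ] is the alternation; the neighbouring /ð/ is constant.
The change voiceless → voiced matches the voicing of the preceding /ð/, identifying this as voicing assimilation.
Place and manner are unchanged, so the assimilation is partial, not total.
Checking the remaining alternation: /χ/ → [ʁ] after /b/ (voiceless → voiced, matching voiced) — only voicing changes, and always toward the preceding segment.

partial assimilation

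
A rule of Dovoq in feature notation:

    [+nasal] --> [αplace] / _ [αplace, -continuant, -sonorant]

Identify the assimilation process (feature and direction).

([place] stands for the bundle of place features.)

The shared variable α links the value of the place features (abbreviated [place]) on the target to the same value on the neighbouring segment, so place is the feature that assimilates.
The conditioning segment sits to the right of the focus bar, meaning the trigger follows the segment that changes — regressive assimilation.

regressive place assimilation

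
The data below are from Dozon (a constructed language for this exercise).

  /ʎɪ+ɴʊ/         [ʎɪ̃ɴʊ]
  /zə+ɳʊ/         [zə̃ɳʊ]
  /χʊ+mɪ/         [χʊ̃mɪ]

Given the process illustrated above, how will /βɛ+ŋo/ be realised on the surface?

[βɛ̃ŋo]

The data show regressive nasality assimilation (vowel nasalisation): /ɪ/ → [ɪ̃] before /ɴ/; /ə/ → [ə̃] before /ɳ/; /ʊ/ → [ʊ̃] before /m/ — a vowel is nasalised by an immediately following nasal consonant.
/ɛ/ sits next to the nasal /ŋ/ and is therefore nasalised to [ɛ̃].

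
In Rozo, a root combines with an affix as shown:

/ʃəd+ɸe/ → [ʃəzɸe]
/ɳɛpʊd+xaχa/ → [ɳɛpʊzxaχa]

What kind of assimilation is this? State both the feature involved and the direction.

regressive manner assimilation

Comparing underlying and surface forms, /d/ → [z] is the alternation; the neighbouring /ɸ/ is constant.
/d/ is a stop while /ɸ/ is a fricative; the output [z] is a fricative, matching the trigger — so the feature that spreads is manner.
Place and voice are unchanged, so the assimilation is partial, not total.
Checking the remaining alternation: /d/ → [z] before /x/ (stop → fricative, matching a fricative) — only manner changes, and always toward the following segment.
The trigger is the following segment, so the direction is regressive (anticipatory).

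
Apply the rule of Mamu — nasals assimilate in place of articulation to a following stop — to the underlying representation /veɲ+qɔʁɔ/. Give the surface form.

/ɲ/ is a voiced palatal nasal. The following trigger /q/ is uvular, so /ɲ/ must become uvular as well.
A voiced uvular nasal is [ɴ], so the surface segment is [ɴ].

[veɴqɔʁɔ]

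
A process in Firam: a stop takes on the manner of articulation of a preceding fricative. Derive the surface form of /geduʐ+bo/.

/b/ is a voiced bilabial stop. The preceding trigger /ʐ/ is a fricative, so /b/ must become a fricative as well.
The voiced bilabial fricative is [β], so /b/ → [β].

[geduʐβo]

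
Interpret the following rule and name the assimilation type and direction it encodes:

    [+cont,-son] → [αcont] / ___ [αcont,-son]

The shared variable α links the value of [cont] on the target to that of the neighbouring obstruent. [cont] distinguishes stops from fricatives — a manner-of-articulation feature — so this is manner assimilation.
The conditioning segment sits to the right of the focus bar, meaning the trigger follows the segment that changes — regressive assimilation.

regressive manner assimilation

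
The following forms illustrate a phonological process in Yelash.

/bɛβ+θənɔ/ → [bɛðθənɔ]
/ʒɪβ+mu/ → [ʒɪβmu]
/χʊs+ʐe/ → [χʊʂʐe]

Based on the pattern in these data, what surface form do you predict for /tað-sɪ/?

The data show regressive place assimilation: /β/ → [ð] before /θ/; /s/ → [ʂ] before /ʐ/. In each pair only place changes, matching the following consonant, while manner and voice stay constant.
Nothing changes in [ʒɪβmu]: there the adjacent consonants already agree in place (/β/ and /m/ are both bilabial), so this form is consistent with the same rule.
/ð/ is a voiced dental fricative. The following trigger /s/ is alveolar, so /ð/ must become alveolar as well.
A voiced alveolar fricative is [z], so the surface segment is [z].

[tazsɪ]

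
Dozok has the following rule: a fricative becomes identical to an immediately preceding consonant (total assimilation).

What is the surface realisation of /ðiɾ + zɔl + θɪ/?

[ðiɾɾɔllɪ]

/z/ is the segment targeted by the rule; it sits immediately after /ɾ/, so it assimilates completely and surfaces as [ɾ].
The same rule applies at the second boundary: /θ/ → [l] next to /l/.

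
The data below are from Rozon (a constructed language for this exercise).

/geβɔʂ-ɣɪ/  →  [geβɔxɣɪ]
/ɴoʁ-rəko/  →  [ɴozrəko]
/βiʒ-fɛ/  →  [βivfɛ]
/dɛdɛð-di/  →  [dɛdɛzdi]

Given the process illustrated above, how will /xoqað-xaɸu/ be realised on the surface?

[xoqaɣxaɸu]

The data show regressive place assimilation: /ʂ/ → [x] before /ɣ/; /ʁ/ → [z] before /r/; /ʒ/ → [v] before /f/; /ð/ → [z] before /d/. In each pair only place changes, matching the following consonant, while manner and voice stay constant.
The rule targets /ð/ (voiced dental fricative), which sits before the trigger /x/ (velar).
A voiced velar fricative is [ɣ], so the surface segment is [ɣ].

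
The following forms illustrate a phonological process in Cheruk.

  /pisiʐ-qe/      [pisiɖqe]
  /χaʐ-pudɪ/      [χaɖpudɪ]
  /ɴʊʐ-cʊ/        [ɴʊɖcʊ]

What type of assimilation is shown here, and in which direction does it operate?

Comparing underlying and surface forms, /ʐ/ → [ɖ] is the alternation; the neighbouring /q/ is constant.
The change fricative → stop matches the manner of the following /q/, identifying this as manner assimilation.
Place and voice are unchanged, so the assimilation is partial, not total.
The other alternating forms pattern the same way: /ʐ/ → [ɖ] before /p/ (fricative → stop, matching a stop); /ʐ/ → [ɖ] before /c/ (fricative → stop, matching a stop) — only manner changes, and always toward the following segment.
Since the segment that changes precedes the conditioning segment, the assimilation is regressive.

regressive manner assimilation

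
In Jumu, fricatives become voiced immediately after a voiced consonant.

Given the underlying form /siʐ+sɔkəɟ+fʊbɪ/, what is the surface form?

[siʐzɔkəɟvʊbɪ]

The rule targets /s/ (voiceless alveolar fricative), which sits after the trigger /ʐ/ (voiced).
Changing only its voicing to voiced gives [z] — the voiced alveolar fricative.
The same rule applies at the second boundary: /f/ → [v] next to /ɟ/.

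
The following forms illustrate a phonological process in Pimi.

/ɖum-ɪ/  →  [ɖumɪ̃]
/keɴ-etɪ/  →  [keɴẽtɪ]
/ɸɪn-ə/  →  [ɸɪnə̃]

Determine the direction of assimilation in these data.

progressive

The vowel /ɪ/ surfaces as nasalised [ɪ̃] next to the preceding nasal /m/ — it has acquired the [+nasal] feature of its neighbour.
Likewise in the remaining data: /e/ → [ẽ] after /ɴ/; /ə/ → [ə̃] after /n/ — each time a vowel is nasalised next to a preceding nasal.
Because the conditioning nasal is to the left of the vowel that changes, the process is progressive (perseverative).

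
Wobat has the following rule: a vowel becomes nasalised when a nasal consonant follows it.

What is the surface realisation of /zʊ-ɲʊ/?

/ʊ/ sits next to the nasal /ɲ/ and is therefore nasalised to [ʊ̃].

[zʊ̃ɲʊ]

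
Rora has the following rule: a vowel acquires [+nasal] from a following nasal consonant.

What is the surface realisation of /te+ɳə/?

The vowel /e/ is adjacent to the following nasal /ɳ/, so it acquires [+nasal] and surfaces as [ẽ].

[tẽɳə]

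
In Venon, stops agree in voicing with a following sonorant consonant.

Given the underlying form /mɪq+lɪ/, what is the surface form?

[mɪɢlɪ]

/q/ is a voiceless uvular stop. The following trigger /l/ is voiced, so /q/ must become voiced as well.
A voiced uvular stop is [ɢ], so the surface segment is [ɢ].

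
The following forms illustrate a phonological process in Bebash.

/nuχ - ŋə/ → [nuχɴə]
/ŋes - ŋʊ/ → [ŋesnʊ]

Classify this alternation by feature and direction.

Underlying /ŋ/ is realised as [ɴ] next to /χ/; /χ/ itself does not change.
/ŋ/ is velar while /χ/ is uvular; the output [ɴ] is uvular, matching the trigger — so the feature that spreads is place.
Manner and voice are unchanged, so the assimilation is partial, not total.
The same holds elsewhere in the data: /ŋ/ → [n] after /s/ (velar → alveolar, matching alveolar) — only place changes, and always toward the preceding segment.
The trigger is the preceding segment, so the direction is progressive (perseverative).

progressive place assimilation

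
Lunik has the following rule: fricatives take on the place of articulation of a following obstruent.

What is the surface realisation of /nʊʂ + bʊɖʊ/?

/ʂ/ is a voiceless retroflex fricative. The following trigger /b/ is bilabial, so /ʂ/ must become bilabial as well.
The voiceless bilabial fricative is [ɸ], so /ʂ/ → [ɸ].

[nʊɸbʊɖʊ]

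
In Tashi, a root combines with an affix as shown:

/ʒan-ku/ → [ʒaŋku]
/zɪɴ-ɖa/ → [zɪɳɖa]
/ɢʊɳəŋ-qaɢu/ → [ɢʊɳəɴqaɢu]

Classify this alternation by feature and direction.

regressive place assimilation

Comparing underlying and surface forms, /n/ → [ŋ] is the alternation; the neighbouring /k/ is constant.
The change alveolar → velar matches the place of the following /k/, identifying this as place assimilation.
Manner and voice are unchanged, so the assimilation is partial, not total.
Checking the remaining alternations: /ɴ/ → [ɳ] before /ɖ/ (uvular → retroflex, matching retroflex); /ŋ/ → [ɴ] before /q/ (velar → uvular, matching uvular) — only place changes, and always toward the following segment.
The trigger is the following segment, so the direction is regressive (anticipatory).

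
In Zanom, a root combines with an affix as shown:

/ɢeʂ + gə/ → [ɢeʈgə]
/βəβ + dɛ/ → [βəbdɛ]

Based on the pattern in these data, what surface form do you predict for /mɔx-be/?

[mɔkbe]

The data show regressive manner assimilation: /ʂ/ → [ʈ] before /g/; /β/ → [b] before /d/. In each pair only manner changes, matching the following consonant, while place and voice stay constant.
/x/ is a voiceless velar fricative. The following trigger /b/ is a stop, so /x/ must become a stop as well.
A voiceless velar stop is [k], so the surface segment is [k].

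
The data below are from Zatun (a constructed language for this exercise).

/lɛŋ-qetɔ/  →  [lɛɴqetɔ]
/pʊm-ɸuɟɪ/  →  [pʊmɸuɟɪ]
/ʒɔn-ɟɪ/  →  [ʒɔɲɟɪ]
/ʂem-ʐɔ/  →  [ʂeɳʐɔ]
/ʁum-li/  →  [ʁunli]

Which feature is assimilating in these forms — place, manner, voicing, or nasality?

place

Comparing underlying and surface forms, /ŋ/ → [ɴ] is the alternation; the neighbouring /q/ is constant.
The change velar → uvular matches the place of the following /q/, identifying this as place assimilation.
The same holds elsewhere in the data: /n/ → [ɲ] before /ɟ/ (alveolar → palatal, matching palatal); /m/ → [ɳ] before /ʐ/ (bilabial → retroflex, matching retroflex); /m/ → [n] before /l/ (bilabial → alveolar, matching alveolar) — only place changes, and always toward the following segment.
Nothing changes in [pʊmɸuɟɪ]: there the adjacent consonants already agree in place (/m/ and /ɸ/ are both bilabial), so this form is consistent with the same rule.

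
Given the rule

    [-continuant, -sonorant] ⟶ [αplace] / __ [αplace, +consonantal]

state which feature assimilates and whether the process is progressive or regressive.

The shared variable α links the value of the place features (abbreviated [place]) on the target to the same value on the neighbouring segment, so place is the feature that assimilates.
The conditioning segment sits to the right of the focus bar, meaning the trigger follows the segment that changes — regressive assimilation.

regressive place assimilation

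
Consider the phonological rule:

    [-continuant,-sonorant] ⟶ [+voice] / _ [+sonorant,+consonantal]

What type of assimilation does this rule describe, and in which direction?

regressive voicing assimilation

The structural change is [+voice], and the conditioning segment [+sonorant,+consonantal] (a sonorant consonant) is itself voiced, so the target comes to share the voicing of its neighbour — voicing assimilation.
The conditioning segment sits to the right of the focus bar, meaning the trigger follows the segment that changes — regressive assimilation.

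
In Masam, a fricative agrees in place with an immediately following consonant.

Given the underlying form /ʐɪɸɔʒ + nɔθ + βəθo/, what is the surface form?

/ʒ/ is a voiced postalveolar fricative. The following trigger /n/ is alveolar, so /ʒ/ must become alveolar as well.
A voiced alveolar fricative is [z], so the surface segment is [z].
The same rule applies at the second boundary: /θ/ → [ɸ] next to /β/.

[ʐɪɸɔznɔɸβəθo]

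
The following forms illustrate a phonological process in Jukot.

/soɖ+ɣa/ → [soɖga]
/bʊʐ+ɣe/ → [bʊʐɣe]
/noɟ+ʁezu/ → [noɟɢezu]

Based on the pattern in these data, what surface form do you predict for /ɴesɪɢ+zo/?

[ɴesɪɢdo]

The data show progressive manner assimilation: /ɣ/ → [g] after /ɖ/; /ʁ/ → [ɢ] after /ɟ/. In each pair only manner changes, matching the preceding consonant, while place and voice stay constant.
Nothing changes in [bʊʐɣe]: there the adjacent consonants already agree in manner (/ɣ/ and /ʐ/ are both fricatives), so this form is consistent with the same rule.
The rule targets /z/ (voiced alveolar fricative), which sits after the trigger /ɢ/ (stop).
Changing only its manner to stop gives [d] — the voiced alveolar stop.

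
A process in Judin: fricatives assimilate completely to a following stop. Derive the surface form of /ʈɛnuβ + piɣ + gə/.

/β/ is the segment targeted by the rule; it sits immediately before /p/, so it assimilates completely and surfaces as [p].
The same rule applies at the second boundary: /ɣ/ → [g] next to /g/.

[ʈɛnuppiggə]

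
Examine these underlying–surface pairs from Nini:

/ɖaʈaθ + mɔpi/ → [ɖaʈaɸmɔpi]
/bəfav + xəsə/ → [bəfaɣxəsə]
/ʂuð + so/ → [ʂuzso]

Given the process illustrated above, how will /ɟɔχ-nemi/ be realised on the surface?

The data show regressive place assimilation: /θ/ → [ɸ] before /m/; /v/ → [ɣ] before /x/; /ð/ → [z] before /s/. In each pair only place changes, matching the following consonant, while manner and voice stay constant.
The rule targets /χ/ (voiceless uvular fricative), which sits before the trigger /n/ (alveolar).
Changing only its place to alveolar gives [s] — the voiceless alveolar fricative.

[ɟɔsnemi]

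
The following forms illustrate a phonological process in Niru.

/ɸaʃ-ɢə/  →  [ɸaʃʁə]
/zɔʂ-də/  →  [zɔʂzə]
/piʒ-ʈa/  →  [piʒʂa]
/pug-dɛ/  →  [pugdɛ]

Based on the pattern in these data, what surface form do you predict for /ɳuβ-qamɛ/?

The data show progressive manner assimilation: /ɢ/ → [ʁ] after /ʃ/; /d/ → [z] after /ʂ/; /ʈ/ → [ʂ] after /ʒ/. In each pair only manner changes, matching the preceding consonant, while place and voice stay constant.
Nothing changes in [pugdɛ]: there the adjacent consonants already agree in manner (/d/ and /g/ are both stops), so this form is consistent with the same rule.
The rule targets /q/ (voiceless uvular stop), which sits after the trigger /β/ (fricative).
The voiceless uvular fricative is [χ], so /q/ → [χ].

[ɳuβχamɛ]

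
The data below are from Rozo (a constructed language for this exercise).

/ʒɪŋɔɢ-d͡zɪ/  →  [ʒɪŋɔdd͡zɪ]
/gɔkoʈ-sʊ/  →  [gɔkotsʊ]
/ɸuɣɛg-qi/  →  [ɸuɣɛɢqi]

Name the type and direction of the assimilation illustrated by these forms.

Comparing underlying and surface forms, /ɢ/ → [d] is the alternation; the neighbouring /d͡z/ is constant.
/ɢ/ is uvular while /d͡z/ is alveolar; the output [d] is alveolar, matching the trigger — so the feature that spreads is place.
Manner and voice are unchanged, so the assimilation is partial, not total.
Checking the remaining alternations: /ʈ/ → [t] before /s/ (retroflex → alveolar, matching alveolar); /g/ → [ɢ] before /q/ (velar → uvular, matching uvular) — only place changes, and always toward the following segment.
Since the segment that changes precedes the conditioning segment, the assimilation is regressive.

regressive place assimilation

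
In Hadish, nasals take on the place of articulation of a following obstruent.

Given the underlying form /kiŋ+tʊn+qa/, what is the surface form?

/ŋ/ is a voiced velar nasal. The following trigger /t/ is alveolar, so /ŋ/ must become alveolar as well.
A voiced alveolar nasal is [n], so the surface segment is [n].
At the second juncture, /n/ likewise becomes [ɴ] adjacent to /q/.

[kintʊɴqa]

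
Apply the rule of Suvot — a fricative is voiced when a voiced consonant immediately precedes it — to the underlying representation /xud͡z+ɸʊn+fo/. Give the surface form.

The rule targets /ɸ/ (voiceless bilabial fricative), which sits after the trigger /d͡z/ (voiced).
A voiced bilabial fricative is [β], so the surface segment is [β].
At the second juncture, /f/ likewise becomes [v] adjacent to /n/.

[xud͡zβʊnvo]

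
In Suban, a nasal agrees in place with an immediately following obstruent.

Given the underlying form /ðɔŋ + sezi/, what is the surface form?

[ðɔnsezi]

/ŋ/ is a voiced velar nasal. The following trigger /s/ is alveolar, so /ŋ/ must become alveolar as well.
The voiced alveolar nasal is [n], so /ŋ/ → [n].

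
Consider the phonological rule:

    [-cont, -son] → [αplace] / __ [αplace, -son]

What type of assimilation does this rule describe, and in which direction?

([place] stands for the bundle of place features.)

regressive place assimilation

The shared variable α links the value of the place features (abbreviated [place]) on the target to the same value on the neighbouring segment, so place is the feature that assimilates.
Since the environment is written after the underscore, the trigger follows the target; the direction is regressive.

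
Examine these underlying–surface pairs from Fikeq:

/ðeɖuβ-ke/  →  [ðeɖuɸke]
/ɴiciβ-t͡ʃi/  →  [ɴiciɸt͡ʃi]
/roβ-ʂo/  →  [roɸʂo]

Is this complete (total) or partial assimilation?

partial assimilation

The segment that alternates is /β/, which surfaces as [ɸ] when adjacent to /k/.
The change voiced → voiceless matches the voicing of the following /k/, identifying this as voicing assimilation.
Place and manner are unchanged, so the assimilation is partial, not total.
Checking the remaining alternations: /β/ → [ɸ] before /t͡ʃ/ (voiced → voiceless, matching voiceless); /β/ → [ɸ] before /ʂ/ (voiced → voiceless, matching voiceless) — only voicing changes, and always toward the following segment.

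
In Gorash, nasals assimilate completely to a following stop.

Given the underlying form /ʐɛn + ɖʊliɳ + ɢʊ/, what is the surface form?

/n/ is the segment targeted by the rule; it sits immediately before /ɖ/, so it assimilates completely and surfaces as [ɖ].
The same rule applies at the second boundary: /ɳ/ → [ɢ] next to /ɢ/.

[ʐɛɖɖʊliɢɢʊ]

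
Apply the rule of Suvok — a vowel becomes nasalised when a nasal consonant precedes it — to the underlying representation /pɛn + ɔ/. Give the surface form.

[pɛnɔ̃]

/ɔ/ sits next to the nasal /n/ and is therefore nasalised to [ɔ̃].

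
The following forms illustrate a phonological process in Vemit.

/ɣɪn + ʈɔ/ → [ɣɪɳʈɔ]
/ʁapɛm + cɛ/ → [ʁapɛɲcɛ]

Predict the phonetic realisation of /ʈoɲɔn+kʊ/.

[ʈoɲɔŋkʊ]

The data show regressive place assimilation: /n/ → [ɳ] before /ʈ/; /m/ → [ɲ] before /c/. In each pair only place changes, matching the following consonant, while manner and voice stay constant.
/n/ is a voiced alveolar nasal. The following trigger /k/ is velar, so /n/ must become velar as well.
The voiced velar nasal is [ŋ], so /n/ → [ŋ].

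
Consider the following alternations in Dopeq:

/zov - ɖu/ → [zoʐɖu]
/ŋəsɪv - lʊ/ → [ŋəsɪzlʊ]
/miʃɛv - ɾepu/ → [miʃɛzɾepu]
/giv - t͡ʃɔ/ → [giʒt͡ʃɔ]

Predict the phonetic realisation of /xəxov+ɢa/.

[xəxoʁɢa]

The data show regressive place assimilation: /v/ → [ʐ] before /ɖ/; /v/ → [z] before /l/; /v/ → [z] before /ɾ/; /v/ → [ʒ] before /t͡ʃ/. In each pair only place changes, matching the following consonant, while manner and voice stay constant.
/v/ is a voiced labiodental fricative. The following trigger /ɢ/ is uvular, so /v/ must become uvular as well.
A voiced uvular fricative is [ʁ], so the surface segment is [ʁ].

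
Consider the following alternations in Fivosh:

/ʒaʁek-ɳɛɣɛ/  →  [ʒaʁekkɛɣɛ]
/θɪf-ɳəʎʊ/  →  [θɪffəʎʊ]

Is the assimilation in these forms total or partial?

Comparing underlying and surface forms, /ɳ/ → [k] is the alternation; the neighbouring /k/ is constant.
The output [k] is identical to the trigger /k/ — every feature (place, manner, voicing) has been copied — so this is total assimilation.
The remaining alternation confirms this: /ɳ/ → [f] after /f/ — in each case the output is a copy of the preceding consonant.

total assimilation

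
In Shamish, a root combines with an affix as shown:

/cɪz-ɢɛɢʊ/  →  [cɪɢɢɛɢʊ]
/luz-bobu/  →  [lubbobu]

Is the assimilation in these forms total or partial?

total assimilation

Comparing underlying and surface forms, /z/ → [ɢ] is the alternation; the neighbouring /ɢ/ is constant.
The output [ɢ] is identical to the trigger /ɢ/ — every feature (place, manner, voicing) has been copied — so this is total assimilation.
The other form behaves the same way: /z/ → [b] before /b/ — in each case the output is a copy of the following consonant.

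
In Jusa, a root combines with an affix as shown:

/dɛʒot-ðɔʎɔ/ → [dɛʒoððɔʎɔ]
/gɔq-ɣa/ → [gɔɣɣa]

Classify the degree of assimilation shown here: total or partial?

total assimilation

Comparing underlying and surface forms, /t/ → [ð] is the alternation; the neighbouring /ð/ is constant.
The output [ð] is identical to the trigger /ð/ — every feature (place, manner, voicing) has been copied — so this is total assimilation.
The remaining alternation confirms this: /q/ → [ɣ] before /ɣ/ — in each case the output is a copy of the following consonant.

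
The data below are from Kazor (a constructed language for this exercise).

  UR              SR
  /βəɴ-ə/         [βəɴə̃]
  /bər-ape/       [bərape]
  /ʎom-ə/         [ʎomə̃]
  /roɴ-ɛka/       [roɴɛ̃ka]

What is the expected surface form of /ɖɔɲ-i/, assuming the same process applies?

The data show progressive nasality assimilation (vowel nasalisation): /ə/ → [ə̃] after /ɴ/; /ə/ → [ə̃] after /m/; /ɛ/ → [ɛ̃] after /ɴ/ — a vowel is nasalised by an immediately preceding nasal consonant.
No change occurs in [bərape] because the vowel at the boundary is adjacent to an oral consonant, not a nasal (/a/ next to /r/).
The vowel /i/ is adjacent to the preceding nasal /ɲ/, so it acquires [+nasal] and surfaces as [ĩ].

[ɖɔɲĩ]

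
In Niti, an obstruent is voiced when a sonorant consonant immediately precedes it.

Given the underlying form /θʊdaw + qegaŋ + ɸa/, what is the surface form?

The rule targets /q/ (voiceless uvular stop), which sits after the trigger /w/ (voiced).
Changing only its voicing to voiced gives [ɢ] — the voiced uvular stop.
At the second juncture, /ɸ/ likewise becomes [β] adjacent to /ŋ/.

[θʊdawɢegaŋβa]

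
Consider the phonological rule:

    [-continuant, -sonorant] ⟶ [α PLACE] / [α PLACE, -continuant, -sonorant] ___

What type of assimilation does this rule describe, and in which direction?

The rule copies the place features (abbreviated [PLACE]) from the environment onto the target, so the assimilating feature is place.
Since the environment is written before the underscore, the trigger precedes the target; the direction is progressive.

progressive place assimilation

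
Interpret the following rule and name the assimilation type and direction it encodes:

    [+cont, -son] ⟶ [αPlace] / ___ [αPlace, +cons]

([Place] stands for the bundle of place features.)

The shared variable α links the value of the place features (abbreviated [Place]) on the target to the same value on the neighbouring segment, so place is the feature that assimilates.
Since the environment is written after the underscore, the trigger follows the target; the direction is regressive.

regressive place assimilation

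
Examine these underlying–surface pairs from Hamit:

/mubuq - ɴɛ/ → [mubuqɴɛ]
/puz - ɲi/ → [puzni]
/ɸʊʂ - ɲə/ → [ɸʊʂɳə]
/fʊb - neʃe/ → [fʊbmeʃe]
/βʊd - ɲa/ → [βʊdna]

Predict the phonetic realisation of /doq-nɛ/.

[doqɴɛ]

The data show progressive place assimilation: /ɲ/ → [n] after /z/; /ɲ/ → [ɳ] after /ʂ/; /n/ → [m] after /b/; /ɲ/ → [n] after /d/. In each pair only place changes, matching the preceding consonant, while manner and voice stay constant.
Nothing changes in [mubuqɴɛ]: there the adjacent consonants already agree in place (/ɴ/ and /q/ are both uvular), so this form is consistent with the same rule.
/n/ is a voiced alveolar nasal. The preceding trigger /q/ is uvular, so /n/ must become uvular as well.
The voiced uvular nasal is [ɴ], so /n/ → [ɴ].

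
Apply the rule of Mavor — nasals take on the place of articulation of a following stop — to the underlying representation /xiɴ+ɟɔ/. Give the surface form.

The rule targets /ɴ/ (voiced uvular nasal), which sits before the trigger /ɟ/ (palatal).
The voiced palatal nasal is [ɲ], so /ɴ/ → [ɲ].

[xiɲɟɔ]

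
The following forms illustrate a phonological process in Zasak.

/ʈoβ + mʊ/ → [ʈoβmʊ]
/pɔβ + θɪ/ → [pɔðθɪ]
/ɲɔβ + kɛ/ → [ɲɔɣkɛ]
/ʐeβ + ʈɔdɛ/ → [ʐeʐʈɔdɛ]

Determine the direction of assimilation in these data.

regressive

Comparing underlying and surface forms, /β/ → [ð] is the alternation; the neighbouring /θ/ is constant.
/β/ is bilabial while /θ/ is dental; the output [ð] is dental, matching the trigger — so the feature that spreads is place.
Checking the remaining alternations: /β/ → [ɣ] before /k/ (bilabial → velar, matching velar); /β/ → [ʐ] before /ʈ/ (bilabial → retroflex, matching retroflex) — only place changes, and always toward the following segment.
Nothing changes in [ʈoβmʊ]: there the adjacent consonants already agree in place (/β/ and /m/ are both bilabial), so this form is consistent with the same rule.
The trigger is the following segment, so the direction is regressive (anticipatory).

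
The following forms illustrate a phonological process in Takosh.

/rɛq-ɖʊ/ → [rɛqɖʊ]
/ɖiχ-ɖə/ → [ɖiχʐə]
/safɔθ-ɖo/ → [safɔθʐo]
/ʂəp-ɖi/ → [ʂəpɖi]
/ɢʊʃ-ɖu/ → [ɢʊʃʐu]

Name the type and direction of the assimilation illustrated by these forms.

Underlying /ɖ/ is realised as [ʐ] next to /χ/; /χ/ itself does not change.
The change stop → fricative matches the manner of the preceding /χ/, identifying this as manner assimilation.
Place and voice are unchanged, so the assimilation is partial, not total.
The same holds elsewhere in the data: /ɖ/ → [ʐ] after /θ/ (stop → fricative, matching a fricative); /ɖ/ → [ʐ] after /ʃ/ (stop → fricative, matching a fricative) — only manner changes, and always toward the preceding segment.
Nothing changes in [rɛqɖʊ], [ʂəpɖi]: there the adjacent consonants already agree in manner (/ɖ/ and /q/ are both stops; /ɖ/ and /p/ are both stops), so these forms are consistent with the same rule.
The trigger is the preceding segment, so the direction is progressive (perseverative).

progressive manner assimilation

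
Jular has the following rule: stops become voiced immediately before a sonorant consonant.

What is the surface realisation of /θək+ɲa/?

The rule targets /k/ (voiceless velar stop), which sits before the trigger /ɲ/ (voiced).
A voiced velar stop is [g], so the surface segment is [g].

[θəgɲa]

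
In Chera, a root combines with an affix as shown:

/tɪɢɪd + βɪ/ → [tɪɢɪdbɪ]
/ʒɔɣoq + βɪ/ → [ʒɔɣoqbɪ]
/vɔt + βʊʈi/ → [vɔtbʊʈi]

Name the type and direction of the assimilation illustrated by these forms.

progressive manner assimilation

Comparing underlying and surface forms, /β/ → [b] is the alternation; the neighbouring /d/ is constant.
/β/ is a fricative while /d/ is a stop; the output [b] is a stop, matching the trigger — so the feature that spreads is manner.
Place and voice are unchanged, so the assimilation is partial, not total.
The other alternating forms pattern the same way: /β/ → [b] after /q/ (fricative → stop, matching a stop); /β/ → [b] after /t/ (fricative → stop, matching a stop) — only manner changes, and always toward the preceding segment.
Since the segment that changes follows the conditioning segment, the assimilation is progressive.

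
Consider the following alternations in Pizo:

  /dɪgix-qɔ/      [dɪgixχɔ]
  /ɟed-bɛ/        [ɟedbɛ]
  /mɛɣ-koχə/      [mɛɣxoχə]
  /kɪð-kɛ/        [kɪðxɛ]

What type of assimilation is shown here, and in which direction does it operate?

The segment that alternates is /q/, which surfaces as [χ] when adjacent to /x/.
/q/ is a stop while /x/ is a fricative; the output [χ] is a fricative, matching the trigger — so the feature that spreads is manner.
Place and voice are unchanged, so the assimilation is partial, not total.
Checking the remaining alternations: /k/ → [x] after /ɣ/ (stop → fricative, matching a fricative); /k/ → [x] after /ð/ (stop → fricative, matching a fricative) — only manner changes, and always toward the preceding segment.
Nothing changes in [ɟedbɛ]: there the adjacent consonants already agree in manner (/b/ and /d/ are both stops), so this form is consistent with the same rule.
Since the segment that changes follows the conditioning segment, the assimilation is progressive.

progressive manner assimilation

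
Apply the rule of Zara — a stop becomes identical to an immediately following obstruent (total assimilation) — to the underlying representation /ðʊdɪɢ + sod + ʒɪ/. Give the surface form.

[ðʊdɪssoʒʒɪ]

/ɢ/ is the segment targeted by the rule; it sits immediately before /s/, so it assimilates completely and surfaces as [s].
The same rule applies at the second boundary: /d/ → [ʒ] next to /ʒ/.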